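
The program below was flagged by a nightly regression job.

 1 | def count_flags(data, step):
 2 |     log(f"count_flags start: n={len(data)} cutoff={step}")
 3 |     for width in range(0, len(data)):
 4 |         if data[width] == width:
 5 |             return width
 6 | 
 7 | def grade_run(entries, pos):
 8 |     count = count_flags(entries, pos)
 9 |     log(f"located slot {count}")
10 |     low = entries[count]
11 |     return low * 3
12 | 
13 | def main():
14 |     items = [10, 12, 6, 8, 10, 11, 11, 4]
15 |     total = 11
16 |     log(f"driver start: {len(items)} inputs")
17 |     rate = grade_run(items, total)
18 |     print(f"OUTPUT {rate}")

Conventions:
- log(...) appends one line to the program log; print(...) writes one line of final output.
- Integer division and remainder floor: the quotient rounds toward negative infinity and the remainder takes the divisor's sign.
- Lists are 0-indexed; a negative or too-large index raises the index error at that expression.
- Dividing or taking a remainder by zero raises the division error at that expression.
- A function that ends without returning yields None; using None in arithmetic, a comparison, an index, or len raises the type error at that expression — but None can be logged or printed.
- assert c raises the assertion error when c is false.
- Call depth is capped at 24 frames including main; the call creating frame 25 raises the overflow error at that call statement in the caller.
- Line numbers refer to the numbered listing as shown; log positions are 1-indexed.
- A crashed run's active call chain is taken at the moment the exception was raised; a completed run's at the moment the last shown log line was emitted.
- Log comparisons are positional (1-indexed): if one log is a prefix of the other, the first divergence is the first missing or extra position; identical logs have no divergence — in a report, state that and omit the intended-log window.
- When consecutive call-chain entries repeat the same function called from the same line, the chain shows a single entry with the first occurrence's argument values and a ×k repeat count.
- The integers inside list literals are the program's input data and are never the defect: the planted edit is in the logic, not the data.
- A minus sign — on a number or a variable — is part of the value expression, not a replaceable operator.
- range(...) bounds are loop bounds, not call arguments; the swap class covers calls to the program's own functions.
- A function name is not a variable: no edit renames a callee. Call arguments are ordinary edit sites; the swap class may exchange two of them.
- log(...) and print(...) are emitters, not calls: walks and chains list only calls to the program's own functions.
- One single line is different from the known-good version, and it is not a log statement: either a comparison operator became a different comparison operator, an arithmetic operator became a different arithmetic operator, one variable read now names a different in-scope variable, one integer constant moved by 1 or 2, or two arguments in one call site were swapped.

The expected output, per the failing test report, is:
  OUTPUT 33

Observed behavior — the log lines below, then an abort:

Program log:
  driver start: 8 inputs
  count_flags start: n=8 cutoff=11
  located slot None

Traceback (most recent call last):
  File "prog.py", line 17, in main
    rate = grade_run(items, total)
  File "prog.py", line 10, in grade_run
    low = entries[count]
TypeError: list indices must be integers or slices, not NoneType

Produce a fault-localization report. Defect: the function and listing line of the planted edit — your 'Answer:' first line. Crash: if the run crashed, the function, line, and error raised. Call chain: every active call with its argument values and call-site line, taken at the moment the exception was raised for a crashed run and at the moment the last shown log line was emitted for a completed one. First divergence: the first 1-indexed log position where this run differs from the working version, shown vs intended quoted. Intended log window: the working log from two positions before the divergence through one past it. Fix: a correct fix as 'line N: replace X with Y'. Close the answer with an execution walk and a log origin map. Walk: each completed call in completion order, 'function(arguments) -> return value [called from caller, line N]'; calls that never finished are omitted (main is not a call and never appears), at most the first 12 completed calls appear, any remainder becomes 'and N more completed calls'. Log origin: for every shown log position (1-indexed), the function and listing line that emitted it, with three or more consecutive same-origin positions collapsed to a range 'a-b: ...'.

Answer: the defect is in count_flags at line 4.
Key fact: Log line 3 is where behavior first shows: 'located slot None' appears instead of 'located slot 5'.
Crash: grade_run, line 10, TypeError.
Call chain: main -> grade_run([10, 12, 6, 8, 10, 11, 11, 4], 11) (called at line 17).
First divergence: position 3 — the shown line 'located slot None' should read 'located slot 5'.
Intended log window:
  1: driver start: 8 inputs
  2: count_flags start: n=8 cutoff=11
  3: located slot 5
Execution walk:
  count_flags([10, 12, 6, 8, 10, 11, 11, 4], 11) -> None  [called from grade_run, line 8]
Origin of each log line:
  1: logged in main at line 16
  2: logged in count_flags at line 2
  3: logged in grade_run at line 9
A correct fix: line 4: replace `data[width] == width` with `data[width] == step`.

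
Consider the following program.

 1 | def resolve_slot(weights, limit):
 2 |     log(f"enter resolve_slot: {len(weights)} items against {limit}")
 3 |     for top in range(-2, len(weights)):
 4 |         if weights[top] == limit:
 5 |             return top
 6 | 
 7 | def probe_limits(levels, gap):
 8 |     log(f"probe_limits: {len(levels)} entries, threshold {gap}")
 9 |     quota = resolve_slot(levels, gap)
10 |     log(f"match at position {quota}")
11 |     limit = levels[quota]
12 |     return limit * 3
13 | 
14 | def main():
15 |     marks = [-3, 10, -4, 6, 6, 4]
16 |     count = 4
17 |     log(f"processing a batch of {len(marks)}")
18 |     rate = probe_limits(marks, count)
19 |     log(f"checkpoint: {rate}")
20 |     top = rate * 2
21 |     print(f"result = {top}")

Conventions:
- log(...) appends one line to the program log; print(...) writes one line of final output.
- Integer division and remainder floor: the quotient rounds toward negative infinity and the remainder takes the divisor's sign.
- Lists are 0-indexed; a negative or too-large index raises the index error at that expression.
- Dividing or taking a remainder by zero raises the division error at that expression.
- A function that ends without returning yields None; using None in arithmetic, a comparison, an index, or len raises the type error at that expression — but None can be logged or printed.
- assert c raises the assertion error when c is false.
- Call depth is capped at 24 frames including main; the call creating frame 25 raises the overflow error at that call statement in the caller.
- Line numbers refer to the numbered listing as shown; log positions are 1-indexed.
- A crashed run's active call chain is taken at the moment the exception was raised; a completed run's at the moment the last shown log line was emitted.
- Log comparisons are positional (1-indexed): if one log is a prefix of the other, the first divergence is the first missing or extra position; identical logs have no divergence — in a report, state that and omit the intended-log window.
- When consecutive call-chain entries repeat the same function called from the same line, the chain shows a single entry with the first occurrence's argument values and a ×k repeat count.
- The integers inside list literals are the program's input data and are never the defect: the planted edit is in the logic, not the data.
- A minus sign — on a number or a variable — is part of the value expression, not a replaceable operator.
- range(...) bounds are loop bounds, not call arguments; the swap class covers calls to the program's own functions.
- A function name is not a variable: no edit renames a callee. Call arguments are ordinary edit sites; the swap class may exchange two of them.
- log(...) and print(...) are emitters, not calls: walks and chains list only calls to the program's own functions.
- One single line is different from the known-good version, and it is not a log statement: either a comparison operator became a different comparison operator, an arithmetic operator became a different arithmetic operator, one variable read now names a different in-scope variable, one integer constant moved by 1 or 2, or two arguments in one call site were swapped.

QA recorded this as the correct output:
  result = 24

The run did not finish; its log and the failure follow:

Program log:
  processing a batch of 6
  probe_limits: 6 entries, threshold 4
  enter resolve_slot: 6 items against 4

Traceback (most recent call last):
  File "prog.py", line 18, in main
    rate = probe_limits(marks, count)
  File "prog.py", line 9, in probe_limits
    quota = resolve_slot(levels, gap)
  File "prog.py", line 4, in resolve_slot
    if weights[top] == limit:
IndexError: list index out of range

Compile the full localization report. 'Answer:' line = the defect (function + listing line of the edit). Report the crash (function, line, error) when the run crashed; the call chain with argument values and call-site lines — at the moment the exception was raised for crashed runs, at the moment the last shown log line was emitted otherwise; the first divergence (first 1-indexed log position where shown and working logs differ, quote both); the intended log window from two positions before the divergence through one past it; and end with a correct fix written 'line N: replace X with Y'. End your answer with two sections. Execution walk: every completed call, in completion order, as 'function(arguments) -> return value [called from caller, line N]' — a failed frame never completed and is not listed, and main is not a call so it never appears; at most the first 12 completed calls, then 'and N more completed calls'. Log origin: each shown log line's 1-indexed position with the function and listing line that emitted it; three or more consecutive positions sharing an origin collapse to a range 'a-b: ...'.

Answer: the defect is in resolve_slot at line 3.
Core observation: Only 3 log lines were emitted before the run died; the intended continuation was 'match at position 5'.
Crash: resolve_slot, line 4, IndexError.
Call chain: main -> probe_limits([-3, 10, -4, 6, 6, 4], 4) (called at line 18) -> resolve_slot([-3, 10, -4, 6, 6, 4], 4) (called at line 9).
First divergence: position 4 — after 3 matching lines the faulty run goes silent; intended next line 'match at position 5'.
Intended log window:
  2: probe_limits: 6 entries, threshold 4
  3: enter resolve_slot: 6 items against 4
  4: match at position 5
  5: checkpoint: 12
Execution walk:
  (no call completed)
Origin of each log line:
  1 — main, line 17
  2 — probe_limits, line 8
  3 — resolve_slot, line 2
A correct fix: line 3: replace `-2` with `0`.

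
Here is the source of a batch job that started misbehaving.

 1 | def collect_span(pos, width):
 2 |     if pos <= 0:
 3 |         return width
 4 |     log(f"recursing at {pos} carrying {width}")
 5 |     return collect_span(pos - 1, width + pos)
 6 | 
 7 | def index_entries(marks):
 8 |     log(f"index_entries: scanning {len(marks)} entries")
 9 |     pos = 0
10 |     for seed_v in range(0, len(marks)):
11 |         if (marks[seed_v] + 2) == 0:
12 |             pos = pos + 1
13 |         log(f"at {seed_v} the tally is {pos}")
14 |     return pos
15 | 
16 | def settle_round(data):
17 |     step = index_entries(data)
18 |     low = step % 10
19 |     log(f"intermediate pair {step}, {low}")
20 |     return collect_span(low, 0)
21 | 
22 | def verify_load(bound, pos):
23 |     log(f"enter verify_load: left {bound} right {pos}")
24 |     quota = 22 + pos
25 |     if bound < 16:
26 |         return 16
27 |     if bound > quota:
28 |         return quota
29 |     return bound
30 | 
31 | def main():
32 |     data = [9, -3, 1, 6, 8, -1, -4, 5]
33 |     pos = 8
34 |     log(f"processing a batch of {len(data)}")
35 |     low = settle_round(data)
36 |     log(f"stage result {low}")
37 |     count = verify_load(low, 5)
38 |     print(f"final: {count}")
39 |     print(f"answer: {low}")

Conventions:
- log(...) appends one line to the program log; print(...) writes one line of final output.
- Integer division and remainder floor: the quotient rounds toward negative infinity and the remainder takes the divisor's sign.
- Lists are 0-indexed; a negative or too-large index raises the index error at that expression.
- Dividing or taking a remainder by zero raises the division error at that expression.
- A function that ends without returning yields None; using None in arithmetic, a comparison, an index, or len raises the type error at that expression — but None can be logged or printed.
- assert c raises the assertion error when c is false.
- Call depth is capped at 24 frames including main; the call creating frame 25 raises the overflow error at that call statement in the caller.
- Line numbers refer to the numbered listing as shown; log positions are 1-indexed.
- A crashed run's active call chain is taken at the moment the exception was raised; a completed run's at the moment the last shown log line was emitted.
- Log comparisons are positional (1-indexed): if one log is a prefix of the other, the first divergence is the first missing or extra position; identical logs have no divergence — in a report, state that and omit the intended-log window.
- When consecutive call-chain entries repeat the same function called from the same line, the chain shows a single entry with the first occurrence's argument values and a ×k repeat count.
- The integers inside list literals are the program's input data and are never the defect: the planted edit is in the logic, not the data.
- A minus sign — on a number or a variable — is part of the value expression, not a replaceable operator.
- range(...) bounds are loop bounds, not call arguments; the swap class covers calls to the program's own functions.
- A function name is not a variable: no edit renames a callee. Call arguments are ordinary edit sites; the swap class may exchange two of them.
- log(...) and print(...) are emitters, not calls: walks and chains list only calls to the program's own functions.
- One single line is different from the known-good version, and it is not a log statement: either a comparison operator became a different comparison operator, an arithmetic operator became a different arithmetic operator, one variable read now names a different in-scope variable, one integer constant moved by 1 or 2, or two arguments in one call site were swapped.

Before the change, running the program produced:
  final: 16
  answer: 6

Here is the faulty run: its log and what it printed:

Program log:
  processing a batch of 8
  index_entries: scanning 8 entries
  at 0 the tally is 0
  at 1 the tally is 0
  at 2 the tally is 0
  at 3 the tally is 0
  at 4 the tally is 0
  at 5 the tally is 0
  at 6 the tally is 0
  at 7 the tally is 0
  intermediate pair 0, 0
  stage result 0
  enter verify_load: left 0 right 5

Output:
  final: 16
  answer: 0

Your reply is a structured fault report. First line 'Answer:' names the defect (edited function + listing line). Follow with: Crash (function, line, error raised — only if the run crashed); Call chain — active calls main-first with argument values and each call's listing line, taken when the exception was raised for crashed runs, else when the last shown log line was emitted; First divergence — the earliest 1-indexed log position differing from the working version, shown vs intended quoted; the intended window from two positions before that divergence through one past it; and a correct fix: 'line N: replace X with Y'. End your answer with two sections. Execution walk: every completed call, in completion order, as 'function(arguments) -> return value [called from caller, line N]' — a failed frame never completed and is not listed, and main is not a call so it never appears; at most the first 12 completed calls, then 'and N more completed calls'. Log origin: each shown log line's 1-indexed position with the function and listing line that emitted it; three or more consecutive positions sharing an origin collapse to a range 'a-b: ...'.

Answer: the defect is in index_entries at line 11.
Key observation: At log position 6 the runs split — shown 'at 3 the tally is 0', but the working version logs 'at 3 the tally is 1'.
Call chain: main -> verify_load(0, 5) (called at line 37).
First divergence: position 6; shown 'at 3 the tally is 0' vs intended 'at 3 the tally is 1'.
Intended log window:
  4: at 1 the tally is 0
  5: at 2 the tally is 0
  6: at 3 the tally is 1
  7: at 4 the tally is 2
Execution walk:
  index_entries([9, -3, 1, 6, 8, -1, -4, 5]) -> 0  [called from settle_round, line 17]
  collect_span(0, 0) -> 0  [called from settle_round, line 20]
  settle_round([9, -3, 1, 6, 8, -1, -4, 5]) -> 0  [called from main, line 35]
  verify_load(0, 5) -> 16  [called from main, line 37]
Log line origins:
  1 — main, line 34
  2 — index_entries, line 8
  3-10 — index_entries, line 13
  11 — settle_round, line 19
  12 — main, line 36
  13 — verify_load, line 23
A correct fix: line 11: replace `+` with `%`.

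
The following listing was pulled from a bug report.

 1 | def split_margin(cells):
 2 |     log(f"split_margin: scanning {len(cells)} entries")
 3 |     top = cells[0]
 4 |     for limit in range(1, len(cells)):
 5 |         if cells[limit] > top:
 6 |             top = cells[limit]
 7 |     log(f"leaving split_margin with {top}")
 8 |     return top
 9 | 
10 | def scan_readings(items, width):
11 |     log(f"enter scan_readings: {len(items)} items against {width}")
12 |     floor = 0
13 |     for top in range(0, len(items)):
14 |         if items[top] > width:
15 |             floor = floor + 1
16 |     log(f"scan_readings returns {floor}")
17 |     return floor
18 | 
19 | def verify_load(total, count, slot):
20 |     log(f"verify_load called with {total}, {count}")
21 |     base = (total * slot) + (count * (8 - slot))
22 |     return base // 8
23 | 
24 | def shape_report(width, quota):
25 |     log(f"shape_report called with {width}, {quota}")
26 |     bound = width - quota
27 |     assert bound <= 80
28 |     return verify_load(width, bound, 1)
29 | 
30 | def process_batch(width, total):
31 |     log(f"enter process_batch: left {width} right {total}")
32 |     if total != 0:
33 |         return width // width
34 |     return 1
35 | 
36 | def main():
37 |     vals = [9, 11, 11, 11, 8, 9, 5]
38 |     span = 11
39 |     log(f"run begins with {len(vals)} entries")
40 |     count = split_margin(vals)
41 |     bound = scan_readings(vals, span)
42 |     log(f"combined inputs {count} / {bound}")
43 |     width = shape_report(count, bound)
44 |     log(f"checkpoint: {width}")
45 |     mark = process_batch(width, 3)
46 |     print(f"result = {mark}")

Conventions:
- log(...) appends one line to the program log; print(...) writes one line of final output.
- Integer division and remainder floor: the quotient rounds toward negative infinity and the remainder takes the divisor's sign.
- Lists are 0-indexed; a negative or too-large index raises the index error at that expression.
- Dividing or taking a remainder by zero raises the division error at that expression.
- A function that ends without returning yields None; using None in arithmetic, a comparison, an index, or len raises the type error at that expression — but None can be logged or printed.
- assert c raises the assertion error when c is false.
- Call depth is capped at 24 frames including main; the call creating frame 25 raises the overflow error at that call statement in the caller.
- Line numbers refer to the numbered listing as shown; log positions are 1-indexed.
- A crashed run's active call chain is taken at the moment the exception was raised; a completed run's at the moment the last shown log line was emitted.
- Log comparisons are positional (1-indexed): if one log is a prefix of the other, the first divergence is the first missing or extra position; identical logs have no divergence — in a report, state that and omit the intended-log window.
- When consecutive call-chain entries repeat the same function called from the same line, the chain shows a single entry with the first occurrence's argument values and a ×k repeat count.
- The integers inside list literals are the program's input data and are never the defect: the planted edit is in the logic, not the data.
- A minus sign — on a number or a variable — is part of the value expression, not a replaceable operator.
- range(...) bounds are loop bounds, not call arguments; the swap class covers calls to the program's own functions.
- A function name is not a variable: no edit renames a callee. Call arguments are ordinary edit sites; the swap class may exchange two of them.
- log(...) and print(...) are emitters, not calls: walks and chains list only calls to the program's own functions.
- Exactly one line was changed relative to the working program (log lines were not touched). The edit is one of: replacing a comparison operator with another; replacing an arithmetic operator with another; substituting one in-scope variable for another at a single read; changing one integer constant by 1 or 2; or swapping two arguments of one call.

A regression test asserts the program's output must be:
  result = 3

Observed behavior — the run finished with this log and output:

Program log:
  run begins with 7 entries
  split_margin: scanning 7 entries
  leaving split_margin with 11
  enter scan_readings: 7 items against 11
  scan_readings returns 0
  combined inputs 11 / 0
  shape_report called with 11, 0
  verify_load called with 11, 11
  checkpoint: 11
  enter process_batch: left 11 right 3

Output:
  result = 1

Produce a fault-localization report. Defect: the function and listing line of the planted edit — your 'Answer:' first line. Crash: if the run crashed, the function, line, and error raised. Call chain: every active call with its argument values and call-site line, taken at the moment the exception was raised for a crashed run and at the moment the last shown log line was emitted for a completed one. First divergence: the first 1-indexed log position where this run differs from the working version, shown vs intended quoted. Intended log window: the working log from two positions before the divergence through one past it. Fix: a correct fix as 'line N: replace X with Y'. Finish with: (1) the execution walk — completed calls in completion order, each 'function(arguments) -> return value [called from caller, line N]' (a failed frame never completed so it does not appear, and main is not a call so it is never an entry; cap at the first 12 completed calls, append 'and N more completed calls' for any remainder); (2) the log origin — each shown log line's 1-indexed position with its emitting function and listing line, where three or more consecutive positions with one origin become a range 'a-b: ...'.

Answer: the defect is in process_batch at line 33.
The tell: The two runs log identically and part ways only at the printed values.
Call chain: main -> process_batch(11, 3) (called at line 45).
First divergence: none (the log streams are identical).
Execution walk:
  split_margin([9, 11, 11, 11, 8, 9, 5]) -> 11  [called from main, line 40]
  scan_readings([9, 11, 11, 11, 8, 9, 5], 11) -> 0  [called from main, line 41]
  verify_load(11, 11, 1) -> 11  [called from shape_report, line 28]
  shape_report(11, 0) -> 11  [called from main, line 43]
  process_batch(11, 3) -> 1  [called from main, line 45]
Log origin:
  1 — main, line 39
  2 — split_margin, line 2
  3 — split_margin, line 7
  4 — scan_readings, line 11
  5 — scan_readings, line 16
  6 — main, line 42
  7 — shape_report, line 25
  8 — verify_load, line 20
  9 — main, line 44
  10 — process_batch, line 31
A correct fix: line 33: replace `width // width` with `width // total`.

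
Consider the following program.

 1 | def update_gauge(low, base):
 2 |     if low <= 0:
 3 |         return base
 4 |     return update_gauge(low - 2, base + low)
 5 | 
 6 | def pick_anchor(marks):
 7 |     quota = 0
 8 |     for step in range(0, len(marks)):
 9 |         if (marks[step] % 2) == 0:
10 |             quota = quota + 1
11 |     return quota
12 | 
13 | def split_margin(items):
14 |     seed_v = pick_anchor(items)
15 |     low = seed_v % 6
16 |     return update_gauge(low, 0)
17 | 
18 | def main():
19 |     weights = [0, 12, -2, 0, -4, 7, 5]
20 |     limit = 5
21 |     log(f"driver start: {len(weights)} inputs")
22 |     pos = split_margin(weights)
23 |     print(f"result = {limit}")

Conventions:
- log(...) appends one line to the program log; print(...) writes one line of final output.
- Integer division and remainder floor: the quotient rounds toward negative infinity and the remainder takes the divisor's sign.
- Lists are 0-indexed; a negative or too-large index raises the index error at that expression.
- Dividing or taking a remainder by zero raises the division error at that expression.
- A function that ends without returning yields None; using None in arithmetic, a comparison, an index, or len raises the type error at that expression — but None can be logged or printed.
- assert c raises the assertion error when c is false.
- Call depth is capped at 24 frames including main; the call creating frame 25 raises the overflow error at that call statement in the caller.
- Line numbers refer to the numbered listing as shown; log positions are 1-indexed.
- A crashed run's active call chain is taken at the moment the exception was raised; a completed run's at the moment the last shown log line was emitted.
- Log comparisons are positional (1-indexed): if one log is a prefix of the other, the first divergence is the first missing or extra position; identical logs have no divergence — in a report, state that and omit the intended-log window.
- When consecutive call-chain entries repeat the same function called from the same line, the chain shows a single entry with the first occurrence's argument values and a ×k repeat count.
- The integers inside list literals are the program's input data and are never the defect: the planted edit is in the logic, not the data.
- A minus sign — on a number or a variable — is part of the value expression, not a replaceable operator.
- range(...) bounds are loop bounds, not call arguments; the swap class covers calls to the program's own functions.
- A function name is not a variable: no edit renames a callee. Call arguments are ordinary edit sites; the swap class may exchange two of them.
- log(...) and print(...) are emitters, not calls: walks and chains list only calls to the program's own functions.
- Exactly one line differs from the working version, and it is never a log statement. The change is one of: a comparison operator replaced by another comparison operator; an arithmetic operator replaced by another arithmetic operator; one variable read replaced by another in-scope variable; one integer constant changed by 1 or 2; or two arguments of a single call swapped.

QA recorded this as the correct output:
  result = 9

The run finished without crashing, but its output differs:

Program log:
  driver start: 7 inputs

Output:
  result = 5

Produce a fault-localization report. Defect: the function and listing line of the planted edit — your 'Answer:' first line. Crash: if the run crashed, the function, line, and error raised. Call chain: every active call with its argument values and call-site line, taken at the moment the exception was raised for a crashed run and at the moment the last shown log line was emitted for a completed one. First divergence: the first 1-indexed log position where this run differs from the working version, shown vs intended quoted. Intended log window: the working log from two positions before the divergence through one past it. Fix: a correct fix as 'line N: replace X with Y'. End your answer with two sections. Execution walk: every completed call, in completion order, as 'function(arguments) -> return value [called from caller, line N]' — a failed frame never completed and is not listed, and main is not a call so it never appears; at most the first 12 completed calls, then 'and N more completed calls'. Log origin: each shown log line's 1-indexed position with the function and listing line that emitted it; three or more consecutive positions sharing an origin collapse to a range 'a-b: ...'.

Answer: the defect is in main at line 23.
The tell: The two runs log identically and part ways only at the printed values.
Call chain: main.
First divergence: none — the logs agree in full.
Execution walk:
  pick_anchor([0, 12, -2, 0, -4, 7, 5]) -> 5  [called from split_margin, line 14]
  update_gauge(-1, 9) -> 9  [called from update_gauge, line 4]
  update_gauge(1, 8) -> 9  [called from update_gauge, line 4]
  update_gauge(3, 5) -> 9  [called from update_gauge, line 4]
  update_gauge(5, 0) -> 9  [called from split_margin, line 16]
  split_margin([0, 12, -2, 0, -4, 7, 5]) -> 9  [called from main, line 22]
Log origin:
  1: logged in main at line 21
A correct fix: line 23: replace `limit` with `pos`.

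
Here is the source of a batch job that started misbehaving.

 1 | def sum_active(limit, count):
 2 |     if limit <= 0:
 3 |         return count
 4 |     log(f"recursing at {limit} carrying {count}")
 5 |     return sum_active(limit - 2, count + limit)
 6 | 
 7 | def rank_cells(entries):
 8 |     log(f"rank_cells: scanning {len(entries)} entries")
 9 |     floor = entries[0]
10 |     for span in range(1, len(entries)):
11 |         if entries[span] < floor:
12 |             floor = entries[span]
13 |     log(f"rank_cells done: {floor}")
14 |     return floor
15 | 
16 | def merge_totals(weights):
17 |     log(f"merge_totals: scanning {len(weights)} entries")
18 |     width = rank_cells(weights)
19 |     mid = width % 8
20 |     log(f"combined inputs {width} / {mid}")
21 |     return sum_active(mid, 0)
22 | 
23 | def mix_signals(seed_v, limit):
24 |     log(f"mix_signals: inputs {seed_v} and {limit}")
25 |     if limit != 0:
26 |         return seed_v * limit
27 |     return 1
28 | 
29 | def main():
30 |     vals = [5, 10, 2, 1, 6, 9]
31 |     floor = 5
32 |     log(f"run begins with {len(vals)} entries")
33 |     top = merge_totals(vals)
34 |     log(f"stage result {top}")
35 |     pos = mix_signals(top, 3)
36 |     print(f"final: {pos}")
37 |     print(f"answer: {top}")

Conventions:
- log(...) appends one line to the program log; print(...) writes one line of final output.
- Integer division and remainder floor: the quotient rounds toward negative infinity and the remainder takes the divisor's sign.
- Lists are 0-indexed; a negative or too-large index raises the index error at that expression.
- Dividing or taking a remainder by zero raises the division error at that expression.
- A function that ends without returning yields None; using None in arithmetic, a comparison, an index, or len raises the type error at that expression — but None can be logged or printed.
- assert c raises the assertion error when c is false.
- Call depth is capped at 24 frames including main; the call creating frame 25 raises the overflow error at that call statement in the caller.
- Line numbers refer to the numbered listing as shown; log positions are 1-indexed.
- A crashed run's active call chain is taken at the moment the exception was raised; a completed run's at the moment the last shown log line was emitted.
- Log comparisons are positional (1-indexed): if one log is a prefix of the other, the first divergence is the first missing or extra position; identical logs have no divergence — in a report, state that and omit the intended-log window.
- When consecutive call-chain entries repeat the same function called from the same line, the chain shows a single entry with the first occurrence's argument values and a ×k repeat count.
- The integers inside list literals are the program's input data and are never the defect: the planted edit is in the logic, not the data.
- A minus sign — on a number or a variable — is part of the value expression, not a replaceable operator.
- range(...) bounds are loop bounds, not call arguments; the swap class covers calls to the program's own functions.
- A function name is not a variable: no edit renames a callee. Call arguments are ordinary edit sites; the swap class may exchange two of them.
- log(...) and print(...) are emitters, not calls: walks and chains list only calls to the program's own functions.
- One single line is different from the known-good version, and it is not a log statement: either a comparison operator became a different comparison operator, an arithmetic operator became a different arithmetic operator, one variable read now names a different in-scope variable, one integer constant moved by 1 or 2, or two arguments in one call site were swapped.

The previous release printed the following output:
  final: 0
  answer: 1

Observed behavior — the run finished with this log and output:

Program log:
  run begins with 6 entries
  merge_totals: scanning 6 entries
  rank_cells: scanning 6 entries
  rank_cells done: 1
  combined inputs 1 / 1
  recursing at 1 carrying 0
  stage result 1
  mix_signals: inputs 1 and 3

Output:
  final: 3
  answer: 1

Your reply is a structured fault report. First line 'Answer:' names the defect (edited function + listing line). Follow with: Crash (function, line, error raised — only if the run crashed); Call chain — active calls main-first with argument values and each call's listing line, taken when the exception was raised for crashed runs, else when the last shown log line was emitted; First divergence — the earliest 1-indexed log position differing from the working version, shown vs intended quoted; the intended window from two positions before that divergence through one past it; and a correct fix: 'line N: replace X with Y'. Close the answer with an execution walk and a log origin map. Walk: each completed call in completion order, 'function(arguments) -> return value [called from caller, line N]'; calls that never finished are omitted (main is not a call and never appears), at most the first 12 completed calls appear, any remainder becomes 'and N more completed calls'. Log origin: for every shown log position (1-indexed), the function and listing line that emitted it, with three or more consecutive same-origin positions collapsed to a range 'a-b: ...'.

Answer: the defect is in mix_signals at line 26.
Key fact: Nothing in the log betrays the bug — only the output does.
Call chain: main -> mix_signals(1, 3) (called at line 35).
First divergence: none (the log streams are identical).
Execution walk:
  rank_cells([5, 10, 2, 1, 6, 9]) -> 1  [called from merge_totals, line 18]
  sum_active(-1, 1) -> 1  [called from sum_active, line 5]
  sum_active(1, 0) -> 1  [called from merge_totals, line 21]
  merge_totals([5, 10, 2, 1, 6, 9]) -> 1  [called from main, line 33]
  mix_signals(1, 3) -> 3  [called from main, line 35]
Origin of each log line:
  1 — main, line 32
  2 — merge_totals, line 17
  3 — rank_cells, line 8
  4 — rank_cells, line 13
  5 — merge_totals, line 20
  6 — sum_active, line 4
  7 — main, line 34
  8 — mix_signals, line 24
A correct fix: line 26: replace `*` with `//`.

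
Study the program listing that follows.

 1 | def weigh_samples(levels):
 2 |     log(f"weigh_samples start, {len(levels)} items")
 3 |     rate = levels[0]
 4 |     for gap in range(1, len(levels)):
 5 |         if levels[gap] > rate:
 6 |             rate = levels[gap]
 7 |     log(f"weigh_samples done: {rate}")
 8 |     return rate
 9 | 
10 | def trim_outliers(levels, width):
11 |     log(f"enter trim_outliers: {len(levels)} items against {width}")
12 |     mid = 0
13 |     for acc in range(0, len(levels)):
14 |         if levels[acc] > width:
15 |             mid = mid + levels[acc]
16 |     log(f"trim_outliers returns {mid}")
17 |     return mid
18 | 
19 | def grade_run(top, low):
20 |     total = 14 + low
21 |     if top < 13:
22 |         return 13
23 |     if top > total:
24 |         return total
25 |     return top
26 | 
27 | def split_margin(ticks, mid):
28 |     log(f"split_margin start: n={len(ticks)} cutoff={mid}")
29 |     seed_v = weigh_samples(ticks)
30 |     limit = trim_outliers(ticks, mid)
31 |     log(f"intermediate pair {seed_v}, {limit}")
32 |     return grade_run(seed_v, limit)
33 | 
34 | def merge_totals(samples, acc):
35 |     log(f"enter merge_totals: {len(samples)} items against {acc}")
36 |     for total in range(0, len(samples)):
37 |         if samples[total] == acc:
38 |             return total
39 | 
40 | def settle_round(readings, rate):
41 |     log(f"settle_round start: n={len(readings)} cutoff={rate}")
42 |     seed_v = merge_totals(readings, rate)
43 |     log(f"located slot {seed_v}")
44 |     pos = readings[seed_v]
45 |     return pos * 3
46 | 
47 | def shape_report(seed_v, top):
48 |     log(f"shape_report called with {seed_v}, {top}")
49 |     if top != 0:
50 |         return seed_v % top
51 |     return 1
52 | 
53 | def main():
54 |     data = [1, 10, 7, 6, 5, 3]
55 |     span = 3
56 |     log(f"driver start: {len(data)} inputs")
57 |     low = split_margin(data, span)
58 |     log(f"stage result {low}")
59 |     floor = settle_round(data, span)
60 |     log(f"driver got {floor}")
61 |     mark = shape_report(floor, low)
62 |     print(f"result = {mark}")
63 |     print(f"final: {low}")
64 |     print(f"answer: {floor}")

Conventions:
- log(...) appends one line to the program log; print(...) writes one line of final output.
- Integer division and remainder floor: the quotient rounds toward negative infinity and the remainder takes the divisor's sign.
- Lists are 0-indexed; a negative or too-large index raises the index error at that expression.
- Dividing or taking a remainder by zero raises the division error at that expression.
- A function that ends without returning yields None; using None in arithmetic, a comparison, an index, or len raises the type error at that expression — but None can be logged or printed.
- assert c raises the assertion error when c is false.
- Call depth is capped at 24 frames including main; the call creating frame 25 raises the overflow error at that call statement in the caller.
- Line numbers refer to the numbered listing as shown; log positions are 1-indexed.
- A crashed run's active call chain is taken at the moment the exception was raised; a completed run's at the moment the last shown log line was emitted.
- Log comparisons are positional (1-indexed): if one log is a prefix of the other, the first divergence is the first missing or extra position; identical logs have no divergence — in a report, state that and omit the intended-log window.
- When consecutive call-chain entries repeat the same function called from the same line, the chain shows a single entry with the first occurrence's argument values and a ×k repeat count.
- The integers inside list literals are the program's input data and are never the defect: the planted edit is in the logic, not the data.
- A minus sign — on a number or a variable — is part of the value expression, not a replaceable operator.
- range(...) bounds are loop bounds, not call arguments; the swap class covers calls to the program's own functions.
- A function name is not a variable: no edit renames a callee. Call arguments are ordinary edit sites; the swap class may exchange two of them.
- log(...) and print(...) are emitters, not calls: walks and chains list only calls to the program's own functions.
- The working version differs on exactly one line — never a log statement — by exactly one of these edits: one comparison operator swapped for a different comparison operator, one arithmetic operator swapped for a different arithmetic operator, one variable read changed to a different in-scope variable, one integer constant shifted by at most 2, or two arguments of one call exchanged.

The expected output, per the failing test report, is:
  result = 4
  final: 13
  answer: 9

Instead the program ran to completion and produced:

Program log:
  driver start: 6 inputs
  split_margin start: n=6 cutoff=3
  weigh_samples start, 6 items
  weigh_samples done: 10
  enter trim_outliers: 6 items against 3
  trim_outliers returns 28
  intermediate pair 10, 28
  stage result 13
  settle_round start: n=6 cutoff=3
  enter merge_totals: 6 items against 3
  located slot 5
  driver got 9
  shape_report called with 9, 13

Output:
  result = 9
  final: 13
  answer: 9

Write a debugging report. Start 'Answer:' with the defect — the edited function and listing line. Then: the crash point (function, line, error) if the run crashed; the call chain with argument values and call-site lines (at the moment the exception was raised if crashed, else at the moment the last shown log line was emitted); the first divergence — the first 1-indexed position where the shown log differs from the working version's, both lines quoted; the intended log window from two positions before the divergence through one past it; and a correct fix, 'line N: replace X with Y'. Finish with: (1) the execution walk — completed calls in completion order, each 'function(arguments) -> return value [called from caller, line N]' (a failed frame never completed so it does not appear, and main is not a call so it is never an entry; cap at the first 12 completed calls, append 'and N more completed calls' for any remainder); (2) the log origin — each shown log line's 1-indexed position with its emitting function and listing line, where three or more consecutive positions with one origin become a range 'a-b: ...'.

Answer: the defect is in main at line 61.
Key fact: Log line 13 is where behavior first shows: 'shape_report called with 9, 13' appears instead of 'shape_report called with 13, 9'.
Call chain: main -> shape_report(9, 13) (called at line 61).
First divergence: position 13 — the shown line 'shape_report called with 9, 13' should read 'shape_report called with 13, 9'.
Intended log window:
  11: located slot 5
  12: driver got 9
  13: shape_report called with 13, 9
Execution walk:
  weigh_samples([1, 10, 7, 6, 5, 3]) -> 10  [called from split_margin, line 29]
  trim_outliers([1, 10, 7, 6, 5, 3], 3) -> 28  [called from split_margin, line 30]
  grade_run(10, 28) -> 13  [called from split_margin, line 32]
  split_margin([1, 10, 7, 6, 5, 3], 3) -> 13  [called from main, line 57]
  merge_totals([1, 10, 7, 6, 5, 3], 3) -> 5  [called from settle_round, line 42]
  settle_round([1, 10, 7, 6, 5, 3], 3) -> 9  [called from main, line 59]
  shape_report(9, 13) -> 9  [called from main, line 61]
Log line origins:
  1: logged in main at line 56
  2: logged in split_margin at line 28
  3: logged in weigh_samples at line 2
  4: logged in weigh_samples at line 7
  5: logged in trim_outliers at line 11
  6: logged in trim_outliers at line 16
  7: logged in split_margin at line 31
  8: logged in main at line 58
  9: logged in settle_round at line 41
  10: logged in merge_totals at line 35
  11: logged in settle_round at line 43
  12: logged in main at line 60
  13: logged in shape_report at line 48
A correct fix: line 61: replace `shape_report(floor, low)` with `shape_report(low, floor)`.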